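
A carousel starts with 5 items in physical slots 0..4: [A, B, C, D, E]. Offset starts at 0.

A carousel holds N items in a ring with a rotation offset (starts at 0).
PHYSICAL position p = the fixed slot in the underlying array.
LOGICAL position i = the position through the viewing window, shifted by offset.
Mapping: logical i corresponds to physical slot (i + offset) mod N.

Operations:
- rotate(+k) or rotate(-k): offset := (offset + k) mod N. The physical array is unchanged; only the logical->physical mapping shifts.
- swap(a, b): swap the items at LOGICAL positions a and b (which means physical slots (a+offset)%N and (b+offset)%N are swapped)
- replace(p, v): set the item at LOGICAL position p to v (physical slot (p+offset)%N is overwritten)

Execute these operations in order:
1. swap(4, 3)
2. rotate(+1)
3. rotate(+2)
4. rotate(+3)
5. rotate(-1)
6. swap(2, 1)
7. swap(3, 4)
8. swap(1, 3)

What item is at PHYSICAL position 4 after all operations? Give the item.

After op 1 (swap(4, 3)): offset=0, physical=[A,B,C,E,D], logical=[A,B,C,E,D]
After op 2 (rotate(+1)): offset=1, physical=[A,B,C,E,D], logical=[B,C,E,D,A]
After op 3 (rotate(+2)): offset=3, physical=[A,B,C,E,D], logical=[E,D,A,B,C]
After op 4 (rotate(+3)): offset=1, physical=[A,B,C,E,D], logical=[B,C,E,D,A]
After op 5 (rotate(-1)): offset=0, physical=[A,B,C,E,D], logical=[A,B,C,E,D]
After op 6 (swap(2, 1)): offset=0, physical=[A,C,B,E,D], logical=[A,C,B,E,D]
After op 7 (swap(3, 4)): offset=0, physical=[A,C,B,D,E], logical=[A,C,B,D,E]
After op 8 (swap(1, 3)): offset=0, physical=[A,D,B,C,E], logical=[A,D,B,C,E]

Answer: E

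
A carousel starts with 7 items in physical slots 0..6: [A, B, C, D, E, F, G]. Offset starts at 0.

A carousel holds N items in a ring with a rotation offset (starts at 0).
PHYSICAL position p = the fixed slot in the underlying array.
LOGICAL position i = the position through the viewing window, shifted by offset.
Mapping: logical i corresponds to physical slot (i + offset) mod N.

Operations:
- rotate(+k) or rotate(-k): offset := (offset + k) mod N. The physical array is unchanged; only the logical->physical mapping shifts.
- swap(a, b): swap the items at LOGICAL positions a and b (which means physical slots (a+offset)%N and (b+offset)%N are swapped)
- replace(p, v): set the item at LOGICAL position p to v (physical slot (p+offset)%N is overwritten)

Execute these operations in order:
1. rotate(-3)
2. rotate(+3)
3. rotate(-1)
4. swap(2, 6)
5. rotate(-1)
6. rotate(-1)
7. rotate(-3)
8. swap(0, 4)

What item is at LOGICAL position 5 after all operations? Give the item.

Answer: G

Derivation:
After op 1 (rotate(-3)): offset=4, physical=[A,B,C,D,E,F,G], logical=[E,F,G,A,B,C,D]
After op 2 (rotate(+3)): offset=0, physical=[A,B,C,D,E,F,G], logical=[A,B,C,D,E,F,G]
After op 3 (rotate(-1)): offset=6, physical=[A,B,C,D,E,F,G], logical=[G,A,B,C,D,E,F]
After op 4 (swap(2, 6)): offset=6, physical=[A,F,C,D,E,B,G], logical=[G,A,F,C,D,E,B]
After op 5 (rotate(-1)): offset=5, physical=[A,F,C,D,E,B,G], logical=[B,G,A,F,C,D,E]
After op 6 (rotate(-1)): offset=4, physical=[A,F,C,D,E,B,G], logical=[E,B,G,A,F,C,D]
After op 7 (rotate(-3)): offset=1, physical=[A,F,C,D,E,B,G], logical=[F,C,D,E,B,G,A]
After op 8 (swap(0, 4)): offset=1, physical=[A,B,C,D,E,F,G], logical=[B,C,D,E,F,G,A]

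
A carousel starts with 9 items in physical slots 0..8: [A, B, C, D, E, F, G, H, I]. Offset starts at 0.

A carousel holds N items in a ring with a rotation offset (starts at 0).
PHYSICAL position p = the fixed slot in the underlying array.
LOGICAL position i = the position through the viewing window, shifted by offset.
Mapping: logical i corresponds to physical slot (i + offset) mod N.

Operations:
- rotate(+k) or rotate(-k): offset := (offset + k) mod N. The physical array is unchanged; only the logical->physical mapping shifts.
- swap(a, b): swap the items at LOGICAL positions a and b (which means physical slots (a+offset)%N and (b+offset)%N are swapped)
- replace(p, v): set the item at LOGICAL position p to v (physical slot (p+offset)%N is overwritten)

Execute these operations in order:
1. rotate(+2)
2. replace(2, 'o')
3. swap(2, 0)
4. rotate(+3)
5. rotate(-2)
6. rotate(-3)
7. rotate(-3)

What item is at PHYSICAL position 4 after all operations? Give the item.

Answer: C

Derivation:
After op 1 (rotate(+2)): offset=2, physical=[A,B,C,D,E,F,G,H,I], logical=[C,D,E,F,G,H,I,A,B]
After op 2 (replace(2, 'o')): offset=2, physical=[A,B,C,D,o,F,G,H,I], logical=[C,D,o,F,G,H,I,A,B]
After op 3 (swap(2, 0)): offset=2, physical=[A,B,o,D,C,F,G,H,I], logical=[o,D,C,F,G,H,I,A,B]
After op 4 (rotate(+3)): offset=5, physical=[A,B,o,D,C,F,G,H,I], logical=[F,G,H,I,A,B,o,D,C]
After op 5 (rotate(-2)): offset=3, physical=[A,B,o,D,C,F,G,H,I], logical=[D,C,F,G,H,I,A,B,o]
After op 6 (rotate(-3)): offset=0, physical=[A,B,o,D,C,F,G,H,I], logical=[A,B,o,D,C,F,G,H,I]
After op 7 (rotate(-3)): offset=6, physical=[A,B,o,D,C,F,G,H,I], logical=[G,H,I,A,B,o,D,C,F]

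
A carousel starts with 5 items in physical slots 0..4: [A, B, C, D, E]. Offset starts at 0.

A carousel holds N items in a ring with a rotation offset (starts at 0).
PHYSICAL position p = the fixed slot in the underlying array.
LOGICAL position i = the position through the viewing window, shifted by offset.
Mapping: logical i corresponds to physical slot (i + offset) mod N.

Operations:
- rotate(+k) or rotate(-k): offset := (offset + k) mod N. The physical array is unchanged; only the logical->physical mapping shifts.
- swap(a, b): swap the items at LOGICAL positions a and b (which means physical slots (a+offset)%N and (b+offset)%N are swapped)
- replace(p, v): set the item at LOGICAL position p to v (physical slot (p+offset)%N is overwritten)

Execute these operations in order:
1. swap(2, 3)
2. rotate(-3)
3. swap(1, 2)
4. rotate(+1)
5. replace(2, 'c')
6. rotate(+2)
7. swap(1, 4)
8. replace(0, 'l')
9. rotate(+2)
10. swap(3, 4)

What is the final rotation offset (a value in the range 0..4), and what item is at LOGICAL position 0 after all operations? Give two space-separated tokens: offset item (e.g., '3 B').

Answer: 2 D

Derivation:
After op 1 (swap(2, 3)): offset=0, physical=[A,B,D,C,E], logical=[A,B,D,C,E]
After op 2 (rotate(-3)): offset=2, physical=[A,B,D,C,E], logical=[D,C,E,A,B]
After op 3 (swap(1, 2)): offset=2, physical=[A,B,D,E,C], logical=[D,E,C,A,B]
After op 4 (rotate(+1)): offset=3, physical=[A,B,D,E,C], logical=[E,C,A,B,D]
After op 5 (replace(2, 'c')): offset=3, physical=[c,B,D,E,C], logical=[E,C,c,B,D]
After op 6 (rotate(+2)): offset=0, physical=[c,B,D,E,C], logical=[c,B,D,E,C]
After op 7 (swap(1, 4)): offset=0, physical=[c,C,D,E,B], logical=[c,C,D,E,B]
After op 8 (replace(0, 'l')): offset=0, physical=[l,C,D,E,B], logical=[l,C,D,E,B]
After op 9 (rotate(+2)): offset=2, physical=[l,C,D,E,B], logical=[D,E,B,l,C]
After op 10 (swap(3, 4)): offset=2, physical=[C,l,D,E,B], logical=[D,E,B,C,l]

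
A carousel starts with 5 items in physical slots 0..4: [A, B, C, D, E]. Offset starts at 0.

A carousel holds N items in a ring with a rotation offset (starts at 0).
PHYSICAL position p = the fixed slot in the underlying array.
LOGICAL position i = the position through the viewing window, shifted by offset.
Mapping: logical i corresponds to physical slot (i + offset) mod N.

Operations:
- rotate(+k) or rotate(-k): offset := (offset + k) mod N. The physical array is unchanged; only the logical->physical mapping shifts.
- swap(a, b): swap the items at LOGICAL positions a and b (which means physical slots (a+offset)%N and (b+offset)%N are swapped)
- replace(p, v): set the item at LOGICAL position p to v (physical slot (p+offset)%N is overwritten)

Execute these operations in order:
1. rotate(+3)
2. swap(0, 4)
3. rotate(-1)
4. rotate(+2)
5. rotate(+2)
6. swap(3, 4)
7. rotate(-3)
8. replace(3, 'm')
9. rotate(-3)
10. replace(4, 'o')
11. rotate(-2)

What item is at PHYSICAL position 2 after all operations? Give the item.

After op 1 (rotate(+3)): offset=3, physical=[A,B,C,D,E], logical=[D,E,A,B,C]
After op 2 (swap(0, 4)): offset=3, physical=[A,B,D,C,E], logical=[C,E,A,B,D]
After op 3 (rotate(-1)): offset=2, physical=[A,B,D,C,E], logical=[D,C,E,A,B]
After op 4 (rotate(+2)): offset=4, physical=[A,B,D,C,E], logical=[E,A,B,D,C]
After op 5 (rotate(+2)): offset=1, physical=[A,B,D,C,E], logical=[B,D,C,E,A]
After op 6 (swap(3, 4)): offset=1, physical=[E,B,D,C,A], logical=[B,D,C,A,E]
After op 7 (rotate(-3)): offset=3, physical=[E,B,D,C,A], logical=[C,A,E,B,D]
After op 8 (replace(3, 'm')): offset=3, physical=[E,m,D,C,A], logical=[C,A,E,m,D]
After op 9 (rotate(-3)): offset=0, physical=[E,m,D,C,A], logical=[E,m,D,C,A]
After op 10 (replace(4, 'o')): offset=0, physical=[E,m,D,C,o], logical=[E,m,D,C,o]
After op 11 (rotate(-2)): offset=3, physical=[E,m,D,C,o], logical=[C,o,E,m,D]

Answer: D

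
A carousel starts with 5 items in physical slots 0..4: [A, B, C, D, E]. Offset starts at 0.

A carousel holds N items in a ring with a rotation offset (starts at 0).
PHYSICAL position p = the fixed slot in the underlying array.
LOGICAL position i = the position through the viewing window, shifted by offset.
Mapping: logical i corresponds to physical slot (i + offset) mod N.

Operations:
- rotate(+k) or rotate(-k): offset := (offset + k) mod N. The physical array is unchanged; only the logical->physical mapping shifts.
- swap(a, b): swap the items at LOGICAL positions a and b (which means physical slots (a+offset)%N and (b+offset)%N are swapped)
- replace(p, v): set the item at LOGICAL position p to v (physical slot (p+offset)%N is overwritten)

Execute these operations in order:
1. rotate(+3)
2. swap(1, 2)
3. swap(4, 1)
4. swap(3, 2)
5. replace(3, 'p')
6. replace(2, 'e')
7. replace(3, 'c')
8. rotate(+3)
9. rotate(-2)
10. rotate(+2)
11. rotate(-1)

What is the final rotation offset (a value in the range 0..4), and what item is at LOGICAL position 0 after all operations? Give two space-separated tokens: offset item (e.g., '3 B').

Answer: 0 e

Derivation:
After op 1 (rotate(+3)): offset=3, physical=[A,B,C,D,E], logical=[D,E,A,B,C]
After op 2 (swap(1, 2)): offset=3, physical=[E,B,C,D,A], logical=[D,A,E,B,C]
After op 3 (swap(4, 1)): offset=3, physical=[E,B,A,D,C], logical=[D,C,E,B,A]
After op 4 (swap(3, 2)): offset=3, physical=[B,E,A,D,C], logical=[D,C,B,E,A]
After op 5 (replace(3, 'p')): offset=3, physical=[B,p,A,D,C], logical=[D,C,B,p,A]
After op 6 (replace(2, 'e')): offset=3, physical=[e,p,A,D,C], logical=[D,C,e,p,A]
After op 7 (replace(3, 'c')): offset=3, physical=[e,c,A,D,C], logical=[D,C,e,c,A]
After op 8 (rotate(+3)): offset=1, physical=[e,c,A,D,C], logical=[c,A,D,C,e]
After op 9 (rotate(-2)): offset=4, physical=[e,c,A,D,C], logical=[C,e,c,A,D]
After op 10 (rotate(+2)): offset=1, physical=[e,c,A,D,C], logical=[c,A,D,C,e]
After op 11 (rotate(-1)): offset=0, physical=[e,c,A,D,C], logical=[e,c,A,D,C]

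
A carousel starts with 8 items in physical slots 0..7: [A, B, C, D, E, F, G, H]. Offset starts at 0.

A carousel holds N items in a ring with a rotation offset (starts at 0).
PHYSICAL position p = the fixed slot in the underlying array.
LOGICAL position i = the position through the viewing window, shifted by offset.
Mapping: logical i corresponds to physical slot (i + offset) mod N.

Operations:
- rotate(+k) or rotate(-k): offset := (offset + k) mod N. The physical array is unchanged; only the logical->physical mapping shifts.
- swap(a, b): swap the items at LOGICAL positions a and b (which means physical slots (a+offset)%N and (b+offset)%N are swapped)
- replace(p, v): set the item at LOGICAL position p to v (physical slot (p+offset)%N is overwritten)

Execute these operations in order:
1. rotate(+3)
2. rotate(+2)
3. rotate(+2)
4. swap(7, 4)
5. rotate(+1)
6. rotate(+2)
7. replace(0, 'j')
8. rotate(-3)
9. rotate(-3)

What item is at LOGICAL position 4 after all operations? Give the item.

Answer: A

Derivation:
After op 1 (rotate(+3)): offset=3, physical=[A,B,C,D,E,F,G,H], logical=[D,E,F,G,H,A,B,C]
After op 2 (rotate(+2)): offset=5, physical=[A,B,C,D,E,F,G,H], logical=[F,G,H,A,B,C,D,E]
After op 3 (rotate(+2)): offset=7, physical=[A,B,C,D,E,F,G,H], logical=[H,A,B,C,D,E,F,G]
After op 4 (swap(7, 4)): offset=7, physical=[A,B,C,G,E,F,D,H], logical=[H,A,B,C,G,E,F,D]
After op 5 (rotate(+1)): offset=0, physical=[A,B,C,G,E,F,D,H], logical=[A,B,C,G,E,F,D,H]
After op 6 (rotate(+2)): offset=2, physical=[A,B,C,G,E,F,D,H], logical=[C,G,E,F,D,H,A,B]
After op 7 (replace(0, 'j')): offset=2, physical=[A,B,j,G,E,F,D,H], logical=[j,G,E,F,D,H,A,B]
After op 8 (rotate(-3)): offset=7, physical=[A,B,j,G,E,F,D,H], logical=[H,A,B,j,G,E,F,D]
After op 9 (rotate(-3)): offset=4, physical=[A,B,j,G,E,F,D,H], logical=[E,F,D,H,A,B,j,G]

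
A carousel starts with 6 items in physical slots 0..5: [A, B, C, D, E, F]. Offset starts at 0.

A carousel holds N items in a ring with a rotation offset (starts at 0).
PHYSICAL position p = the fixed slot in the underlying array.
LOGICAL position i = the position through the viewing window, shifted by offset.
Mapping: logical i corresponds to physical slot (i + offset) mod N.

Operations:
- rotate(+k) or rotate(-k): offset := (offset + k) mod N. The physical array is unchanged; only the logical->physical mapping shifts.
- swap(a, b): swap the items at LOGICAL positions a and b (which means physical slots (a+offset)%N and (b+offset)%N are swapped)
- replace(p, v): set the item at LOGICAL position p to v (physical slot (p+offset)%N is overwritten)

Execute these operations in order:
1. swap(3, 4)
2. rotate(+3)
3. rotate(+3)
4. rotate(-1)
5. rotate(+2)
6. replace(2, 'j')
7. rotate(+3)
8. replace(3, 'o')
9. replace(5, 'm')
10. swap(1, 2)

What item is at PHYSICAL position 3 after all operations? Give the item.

After op 1 (swap(3, 4)): offset=0, physical=[A,B,C,E,D,F], logical=[A,B,C,E,D,F]
After op 2 (rotate(+3)): offset=3, physical=[A,B,C,E,D,F], logical=[E,D,F,A,B,C]
After op 3 (rotate(+3)): offset=0, physical=[A,B,C,E,D,F], logical=[A,B,C,E,D,F]
After op 4 (rotate(-1)): offset=5, physical=[A,B,C,E,D,F], logical=[F,A,B,C,E,D]
After op 5 (rotate(+2)): offset=1, physical=[A,B,C,E,D,F], logical=[B,C,E,D,F,A]
After op 6 (replace(2, 'j')): offset=1, physical=[A,B,C,j,D,F], logical=[B,C,j,D,F,A]
After op 7 (rotate(+3)): offset=4, physical=[A,B,C,j,D,F], logical=[D,F,A,B,C,j]
After op 8 (replace(3, 'o')): offset=4, physical=[A,o,C,j,D,F], logical=[D,F,A,o,C,j]
After op 9 (replace(5, 'm')): offset=4, physical=[A,o,C,m,D,F], logical=[D,F,A,o,C,m]
After op 10 (swap(1, 2)): offset=4, physical=[F,o,C,m,D,A], logical=[D,A,F,o,C,m]

Answer: m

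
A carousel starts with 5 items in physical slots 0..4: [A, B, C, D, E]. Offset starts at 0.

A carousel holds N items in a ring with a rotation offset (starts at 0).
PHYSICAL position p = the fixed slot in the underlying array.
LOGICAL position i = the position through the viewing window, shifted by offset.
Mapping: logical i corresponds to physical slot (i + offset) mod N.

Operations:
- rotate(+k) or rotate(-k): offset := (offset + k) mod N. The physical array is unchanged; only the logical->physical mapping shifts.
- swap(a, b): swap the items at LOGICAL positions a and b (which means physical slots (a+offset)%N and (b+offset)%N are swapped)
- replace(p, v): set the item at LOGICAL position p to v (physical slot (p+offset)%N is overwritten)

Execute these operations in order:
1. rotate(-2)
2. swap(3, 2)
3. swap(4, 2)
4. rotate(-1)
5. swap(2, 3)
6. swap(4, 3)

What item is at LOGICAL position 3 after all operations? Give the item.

Answer: A

Derivation:
After op 1 (rotate(-2)): offset=3, physical=[A,B,C,D,E], logical=[D,E,A,B,C]
After op 2 (swap(3, 2)): offset=3, physical=[B,A,C,D,E], logical=[D,E,B,A,C]
After op 3 (swap(4, 2)): offset=3, physical=[C,A,B,D,E], logical=[D,E,C,A,B]
After op 4 (rotate(-1)): offset=2, physical=[C,A,B,D,E], logical=[B,D,E,C,A]
After op 5 (swap(2, 3)): offset=2, physical=[E,A,B,D,C], logical=[B,D,C,E,A]
After op 6 (swap(4, 3)): offset=2, physical=[A,E,B,D,C], logical=[B,D,C,A,E]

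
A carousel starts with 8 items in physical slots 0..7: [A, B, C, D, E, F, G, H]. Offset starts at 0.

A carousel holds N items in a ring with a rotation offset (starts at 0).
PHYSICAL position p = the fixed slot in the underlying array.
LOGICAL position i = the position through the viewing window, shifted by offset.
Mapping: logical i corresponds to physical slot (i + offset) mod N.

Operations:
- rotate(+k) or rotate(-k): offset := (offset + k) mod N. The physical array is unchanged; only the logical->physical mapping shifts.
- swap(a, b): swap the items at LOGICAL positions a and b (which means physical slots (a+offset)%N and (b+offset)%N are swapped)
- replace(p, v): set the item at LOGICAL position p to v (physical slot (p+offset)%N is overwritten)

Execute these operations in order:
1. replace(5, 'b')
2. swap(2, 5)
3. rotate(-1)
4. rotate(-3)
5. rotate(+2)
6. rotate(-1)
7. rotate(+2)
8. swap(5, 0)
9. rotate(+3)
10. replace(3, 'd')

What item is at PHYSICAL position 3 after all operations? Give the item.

Answer: D

Derivation:
After op 1 (replace(5, 'b')): offset=0, physical=[A,B,C,D,E,b,G,H], logical=[A,B,C,D,E,b,G,H]
After op 2 (swap(2, 5)): offset=0, physical=[A,B,b,D,E,C,G,H], logical=[A,B,b,D,E,C,G,H]
After op 3 (rotate(-1)): offset=7, physical=[A,B,b,D,E,C,G,H], logical=[H,A,B,b,D,E,C,G]
After op 4 (rotate(-3)): offset=4, physical=[A,B,b,D,E,C,G,H], logical=[E,C,G,H,A,B,b,D]
After op 5 (rotate(+2)): offset=6, physical=[A,B,b,D,E,C,G,H], logical=[G,H,A,B,b,D,E,C]
After op 6 (rotate(-1)): offset=5, physical=[A,B,b,D,E,C,G,H], logical=[C,G,H,A,B,b,D,E]
After op 7 (rotate(+2)): offset=7, physical=[A,B,b,D,E,C,G,H], logical=[H,A,B,b,D,E,C,G]
After op 8 (swap(5, 0)): offset=7, physical=[A,B,b,D,H,C,G,E], logical=[E,A,B,b,D,H,C,G]
After op 9 (rotate(+3)): offset=2, physical=[A,B,b,D,H,C,G,E], logical=[b,D,H,C,G,E,A,B]
After op 10 (replace(3, 'd')): offset=2, physical=[A,B,b,D,H,d,G,E], logical=[b,D,H,d,G,E,A,B]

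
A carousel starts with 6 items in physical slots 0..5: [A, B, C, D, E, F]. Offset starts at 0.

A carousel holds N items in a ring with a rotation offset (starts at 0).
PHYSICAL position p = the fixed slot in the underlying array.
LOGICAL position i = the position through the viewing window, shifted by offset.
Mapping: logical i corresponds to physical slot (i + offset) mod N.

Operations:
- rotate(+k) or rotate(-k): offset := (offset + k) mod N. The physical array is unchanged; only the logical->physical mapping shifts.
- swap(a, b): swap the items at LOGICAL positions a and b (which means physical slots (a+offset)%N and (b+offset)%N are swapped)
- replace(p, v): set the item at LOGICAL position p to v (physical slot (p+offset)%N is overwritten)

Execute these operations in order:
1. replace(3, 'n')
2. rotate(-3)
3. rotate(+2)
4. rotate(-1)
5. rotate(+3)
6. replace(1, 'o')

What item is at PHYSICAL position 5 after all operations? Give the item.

After op 1 (replace(3, 'n')): offset=0, physical=[A,B,C,n,E,F], logical=[A,B,C,n,E,F]
After op 2 (rotate(-3)): offset=3, physical=[A,B,C,n,E,F], logical=[n,E,F,A,B,C]
After op 3 (rotate(+2)): offset=5, physical=[A,B,C,n,E,F], logical=[F,A,B,C,n,E]
After op 4 (rotate(-1)): offset=4, physical=[A,B,C,n,E,F], logical=[E,F,A,B,C,n]
After op 5 (rotate(+3)): offset=1, physical=[A,B,C,n,E,F], logical=[B,C,n,E,F,A]
After op 6 (replace(1, 'o')): offset=1, physical=[A,B,o,n,E,F], logical=[B,o,n,E,F,A]

Answer: F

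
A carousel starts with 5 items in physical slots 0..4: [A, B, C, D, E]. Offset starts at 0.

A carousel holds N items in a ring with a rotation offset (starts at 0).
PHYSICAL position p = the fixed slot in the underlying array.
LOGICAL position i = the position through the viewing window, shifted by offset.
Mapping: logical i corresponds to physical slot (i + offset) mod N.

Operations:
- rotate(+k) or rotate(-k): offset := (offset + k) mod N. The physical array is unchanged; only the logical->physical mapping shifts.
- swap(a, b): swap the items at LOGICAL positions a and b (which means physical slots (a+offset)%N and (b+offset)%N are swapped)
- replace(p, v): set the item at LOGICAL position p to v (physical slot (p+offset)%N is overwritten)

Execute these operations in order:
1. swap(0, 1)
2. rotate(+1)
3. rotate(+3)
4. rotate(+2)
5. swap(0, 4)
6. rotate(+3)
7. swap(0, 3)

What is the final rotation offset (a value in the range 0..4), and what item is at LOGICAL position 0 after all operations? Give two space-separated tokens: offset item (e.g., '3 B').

After op 1 (swap(0, 1)): offset=0, physical=[B,A,C,D,E], logical=[B,A,C,D,E]
After op 2 (rotate(+1)): offset=1, physical=[B,A,C,D,E], logical=[A,C,D,E,B]
After op 3 (rotate(+3)): offset=4, physical=[B,A,C,D,E], logical=[E,B,A,C,D]
After op 4 (rotate(+2)): offset=1, physical=[B,A,C,D,E], logical=[A,C,D,E,B]
After op 5 (swap(0, 4)): offset=1, physical=[A,B,C,D,E], logical=[B,C,D,E,A]
After op 6 (rotate(+3)): offset=4, physical=[A,B,C,D,E], logical=[E,A,B,C,D]
After op 7 (swap(0, 3)): offset=4, physical=[A,B,E,D,C], logical=[C,A,B,E,D]

Answer: 4 C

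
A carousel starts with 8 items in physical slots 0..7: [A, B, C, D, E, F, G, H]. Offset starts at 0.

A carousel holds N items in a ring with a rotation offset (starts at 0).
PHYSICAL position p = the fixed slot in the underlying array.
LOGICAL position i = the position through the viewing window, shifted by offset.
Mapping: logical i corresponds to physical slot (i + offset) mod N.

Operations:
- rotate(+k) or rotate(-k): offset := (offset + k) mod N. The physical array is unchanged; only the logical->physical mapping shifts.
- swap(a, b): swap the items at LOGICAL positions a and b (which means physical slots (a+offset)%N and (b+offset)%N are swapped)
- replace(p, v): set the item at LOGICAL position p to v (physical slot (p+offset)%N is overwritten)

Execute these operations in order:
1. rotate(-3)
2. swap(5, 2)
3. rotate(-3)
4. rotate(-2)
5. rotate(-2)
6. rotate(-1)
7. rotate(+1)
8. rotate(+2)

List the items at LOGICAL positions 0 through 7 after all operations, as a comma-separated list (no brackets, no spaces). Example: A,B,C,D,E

Answer: A,B,H,D,E,F,G,C

Derivation:
After op 1 (rotate(-3)): offset=5, physical=[A,B,C,D,E,F,G,H], logical=[F,G,H,A,B,C,D,E]
After op 2 (swap(5, 2)): offset=5, physical=[A,B,H,D,E,F,G,C], logical=[F,G,C,A,B,H,D,E]
After op 3 (rotate(-3)): offset=2, physical=[A,B,H,D,E,F,G,C], logical=[H,D,E,F,G,C,A,B]
After op 4 (rotate(-2)): offset=0, physical=[A,B,H,D,E,F,G,C], logical=[A,B,H,D,E,F,G,C]
After op 5 (rotate(-2)): offset=6, physical=[A,B,H,D,E,F,G,C], logical=[G,C,A,B,H,D,E,F]
After op 6 (rotate(-1)): offset=5, physical=[A,B,H,D,E,F,G,C], logical=[F,G,C,A,B,H,D,E]
After op 7 (rotate(+1)): offset=6, physical=[A,B,H,D,E,F,G,C], logical=[G,C,A,B,H,D,E,F]
After op 8 (rotate(+2)): offset=0, physical=[A,B,H,D,E,F,G,C], logical=[A,B,H,D,E,F,G,C]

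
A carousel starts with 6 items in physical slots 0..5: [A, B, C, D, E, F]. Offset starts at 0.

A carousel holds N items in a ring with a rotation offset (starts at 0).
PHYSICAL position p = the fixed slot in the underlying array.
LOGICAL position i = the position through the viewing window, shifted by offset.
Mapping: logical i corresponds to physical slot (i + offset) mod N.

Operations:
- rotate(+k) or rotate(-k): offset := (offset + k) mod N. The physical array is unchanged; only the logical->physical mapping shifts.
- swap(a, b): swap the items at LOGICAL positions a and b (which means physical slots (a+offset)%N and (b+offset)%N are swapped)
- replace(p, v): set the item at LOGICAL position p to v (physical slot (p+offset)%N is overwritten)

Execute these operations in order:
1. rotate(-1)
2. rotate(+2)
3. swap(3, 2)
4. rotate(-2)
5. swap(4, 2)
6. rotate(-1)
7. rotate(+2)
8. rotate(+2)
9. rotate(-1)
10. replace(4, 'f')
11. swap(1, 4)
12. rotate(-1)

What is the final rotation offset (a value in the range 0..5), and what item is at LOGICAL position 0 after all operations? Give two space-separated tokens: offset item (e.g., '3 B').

Answer: 0 A

Derivation:
After op 1 (rotate(-1)): offset=5, physical=[A,B,C,D,E,F], logical=[F,A,B,C,D,E]
After op 2 (rotate(+2)): offset=1, physical=[A,B,C,D,E,F], logical=[B,C,D,E,F,A]
After op 3 (swap(3, 2)): offset=1, physical=[A,B,C,E,D,F], logical=[B,C,E,D,F,A]
After op 4 (rotate(-2)): offset=5, physical=[A,B,C,E,D,F], logical=[F,A,B,C,E,D]
After op 5 (swap(4, 2)): offset=5, physical=[A,E,C,B,D,F], logical=[F,A,E,C,B,D]
After op 6 (rotate(-1)): offset=4, physical=[A,E,C,B,D,F], logical=[D,F,A,E,C,B]
After op 7 (rotate(+2)): offset=0, physical=[A,E,C,B,D,F], logical=[A,E,C,B,D,F]
After op 8 (rotate(+2)): offset=2, physical=[A,E,C,B,D,F], logical=[C,B,D,F,A,E]
After op 9 (rotate(-1)): offset=1, physical=[A,E,C,B,D,F], logical=[E,C,B,D,F,A]
After op 10 (replace(4, 'f')): offset=1, physical=[A,E,C,B,D,f], logical=[E,C,B,D,f,A]
After op 11 (swap(1, 4)): offset=1, physical=[A,E,f,B,D,C], logical=[E,f,B,D,C,A]
After op 12 (rotate(-1)): offset=0, physical=[A,E,f,B,D,C], logical=[A,E,f,B,D,C]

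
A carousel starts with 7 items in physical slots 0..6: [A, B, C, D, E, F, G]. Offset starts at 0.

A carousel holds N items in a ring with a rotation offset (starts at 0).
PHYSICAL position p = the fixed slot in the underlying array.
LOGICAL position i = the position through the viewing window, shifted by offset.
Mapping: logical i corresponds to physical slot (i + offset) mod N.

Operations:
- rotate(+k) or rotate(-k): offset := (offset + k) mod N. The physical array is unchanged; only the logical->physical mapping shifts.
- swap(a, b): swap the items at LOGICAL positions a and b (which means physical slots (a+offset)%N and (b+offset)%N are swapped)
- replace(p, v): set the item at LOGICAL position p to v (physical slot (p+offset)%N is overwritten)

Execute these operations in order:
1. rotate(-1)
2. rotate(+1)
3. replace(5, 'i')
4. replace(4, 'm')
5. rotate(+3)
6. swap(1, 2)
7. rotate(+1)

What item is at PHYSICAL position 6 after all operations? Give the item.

Answer: G

Derivation:
After op 1 (rotate(-1)): offset=6, physical=[A,B,C,D,E,F,G], logical=[G,A,B,C,D,E,F]
After op 2 (rotate(+1)): offset=0, physical=[A,B,C,D,E,F,G], logical=[A,B,C,D,E,F,G]
After op 3 (replace(5, 'i')): offset=0, physical=[A,B,C,D,E,i,G], logical=[A,B,C,D,E,i,G]
After op 4 (replace(4, 'm')): offset=0, physical=[A,B,C,D,m,i,G], logical=[A,B,C,D,m,i,G]
After op 5 (rotate(+3)): offset=3, physical=[A,B,C,D,m,i,G], logical=[D,m,i,G,A,B,C]
After op 6 (swap(1, 2)): offset=3, physical=[A,B,C,D,i,m,G], logical=[D,i,m,G,A,B,C]
After op 7 (rotate(+1)): offset=4, physical=[A,B,C,D,i,m,G], logical=[i,m,G,A,B,C,D]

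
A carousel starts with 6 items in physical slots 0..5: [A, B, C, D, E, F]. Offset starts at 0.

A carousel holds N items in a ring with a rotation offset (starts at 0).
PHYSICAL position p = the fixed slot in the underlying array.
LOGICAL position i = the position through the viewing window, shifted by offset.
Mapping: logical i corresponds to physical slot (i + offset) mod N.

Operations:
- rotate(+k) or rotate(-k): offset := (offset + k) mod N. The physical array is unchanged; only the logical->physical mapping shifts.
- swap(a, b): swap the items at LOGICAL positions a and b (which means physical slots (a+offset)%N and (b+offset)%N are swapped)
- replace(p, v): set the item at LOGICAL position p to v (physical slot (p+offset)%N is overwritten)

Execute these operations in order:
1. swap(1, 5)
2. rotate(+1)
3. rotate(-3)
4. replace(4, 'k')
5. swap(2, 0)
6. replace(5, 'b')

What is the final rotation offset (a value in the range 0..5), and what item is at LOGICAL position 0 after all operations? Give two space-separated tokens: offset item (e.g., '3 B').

After op 1 (swap(1, 5)): offset=0, physical=[A,F,C,D,E,B], logical=[A,F,C,D,E,B]
After op 2 (rotate(+1)): offset=1, physical=[A,F,C,D,E,B], logical=[F,C,D,E,B,A]
After op 3 (rotate(-3)): offset=4, physical=[A,F,C,D,E,B], logical=[E,B,A,F,C,D]
After op 4 (replace(4, 'k')): offset=4, physical=[A,F,k,D,E,B], logical=[E,B,A,F,k,D]
After op 5 (swap(2, 0)): offset=4, physical=[E,F,k,D,A,B], logical=[A,B,E,F,k,D]
After op 6 (replace(5, 'b')): offset=4, physical=[E,F,k,b,A,B], logical=[A,B,E,F,k,b]

Answer: 4 A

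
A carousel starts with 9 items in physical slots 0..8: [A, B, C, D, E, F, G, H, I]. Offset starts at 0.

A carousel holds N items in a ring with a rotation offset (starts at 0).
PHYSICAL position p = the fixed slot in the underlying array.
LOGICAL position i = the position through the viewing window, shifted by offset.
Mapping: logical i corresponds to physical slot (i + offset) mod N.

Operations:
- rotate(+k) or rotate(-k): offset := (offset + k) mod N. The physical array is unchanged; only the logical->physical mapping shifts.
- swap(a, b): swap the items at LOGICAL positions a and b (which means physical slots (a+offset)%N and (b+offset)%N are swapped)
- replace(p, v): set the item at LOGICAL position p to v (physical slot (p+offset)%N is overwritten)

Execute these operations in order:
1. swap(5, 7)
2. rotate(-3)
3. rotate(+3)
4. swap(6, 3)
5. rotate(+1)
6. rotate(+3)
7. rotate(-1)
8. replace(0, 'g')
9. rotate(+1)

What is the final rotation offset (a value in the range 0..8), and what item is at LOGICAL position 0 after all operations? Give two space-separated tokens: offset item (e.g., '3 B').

After op 1 (swap(5, 7)): offset=0, physical=[A,B,C,D,E,H,G,F,I], logical=[A,B,C,D,E,H,G,F,I]
After op 2 (rotate(-3)): offset=6, physical=[A,B,C,D,E,H,G,F,I], logical=[G,F,I,A,B,C,D,E,H]
After op 3 (rotate(+3)): offset=0, physical=[A,B,C,D,E,H,G,F,I], logical=[A,B,C,D,E,H,G,F,I]
After op 4 (swap(6, 3)): offset=0, physical=[A,B,C,G,E,H,D,F,I], logical=[A,B,C,G,E,H,D,F,I]
After op 5 (rotate(+1)): offset=1, physical=[A,B,C,G,E,H,D,F,I], logical=[B,C,G,E,H,D,F,I,A]
After op 6 (rotate(+3)): offset=4, physical=[A,B,C,G,E,H,D,F,I], logical=[E,H,D,F,I,A,B,C,G]
After op 7 (rotate(-1)): offset=3, physical=[A,B,C,G,E,H,D,F,I], logical=[G,E,H,D,F,I,A,B,C]
After op 8 (replace(0, 'g')): offset=3, physical=[A,B,C,g,E,H,D,F,I], logical=[g,E,H,D,F,I,A,B,C]
After op 9 (rotate(+1)): offset=4, physical=[A,B,C,g,E,H,D,F,I], logical=[E,H,D,F,I,A,B,C,g]

Answer: 4 E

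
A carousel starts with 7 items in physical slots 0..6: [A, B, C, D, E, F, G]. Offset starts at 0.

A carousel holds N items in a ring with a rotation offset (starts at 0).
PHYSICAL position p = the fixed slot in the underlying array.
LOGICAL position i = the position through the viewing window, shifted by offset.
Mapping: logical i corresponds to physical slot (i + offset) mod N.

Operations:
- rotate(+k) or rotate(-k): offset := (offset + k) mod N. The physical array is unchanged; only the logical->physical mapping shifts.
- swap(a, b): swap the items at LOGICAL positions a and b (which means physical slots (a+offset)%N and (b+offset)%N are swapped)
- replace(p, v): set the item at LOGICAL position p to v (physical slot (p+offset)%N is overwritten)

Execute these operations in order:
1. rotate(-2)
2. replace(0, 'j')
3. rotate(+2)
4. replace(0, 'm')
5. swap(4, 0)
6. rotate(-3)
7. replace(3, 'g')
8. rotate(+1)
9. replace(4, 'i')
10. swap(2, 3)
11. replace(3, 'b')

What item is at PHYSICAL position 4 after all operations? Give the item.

Answer: m

Derivation:
After op 1 (rotate(-2)): offset=5, physical=[A,B,C,D,E,F,G], logical=[F,G,A,B,C,D,E]
After op 2 (replace(0, 'j')): offset=5, physical=[A,B,C,D,E,j,G], logical=[j,G,A,B,C,D,E]
After op 3 (rotate(+2)): offset=0, physical=[A,B,C,D,E,j,G], logical=[A,B,C,D,E,j,G]
After op 4 (replace(0, 'm')): offset=0, physical=[m,B,C,D,E,j,G], logical=[m,B,C,D,E,j,G]
After op 5 (swap(4, 0)): offset=0, physical=[E,B,C,D,m,j,G], logical=[E,B,C,D,m,j,G]
After op 6 (rotate(-3)): offset=4, physical=[E,B,C,D,m,j,G], logical=[m,j,G,E,B,C,D]
After op 7 (replace(3, 'g')): offset=4, physical=[g,B,C,D,m,j,G], logical=[m,j,G,g,B,C,D]
After op 8 (rotate(+1)): offset=5, physical=[g,B,C,D,m,j,G], logical=[j,G,g,B,C,D,m]
After op 9 (replace(4, 'i')): offset=5, physical=[g,B,i,D,m,j,G], logical=[j,G,g,B,i,D,m]
After op 10 (swap(2, 3)): offset=5, physical=[B,g,i,D,m,j,G], logical=[j,G,B,g,i,D,m]
After op 11 (replace(3, 'b')): offset=5, physical=[B,b,i,D,m,j,G], logical=[j,G,B,b,i,D,m]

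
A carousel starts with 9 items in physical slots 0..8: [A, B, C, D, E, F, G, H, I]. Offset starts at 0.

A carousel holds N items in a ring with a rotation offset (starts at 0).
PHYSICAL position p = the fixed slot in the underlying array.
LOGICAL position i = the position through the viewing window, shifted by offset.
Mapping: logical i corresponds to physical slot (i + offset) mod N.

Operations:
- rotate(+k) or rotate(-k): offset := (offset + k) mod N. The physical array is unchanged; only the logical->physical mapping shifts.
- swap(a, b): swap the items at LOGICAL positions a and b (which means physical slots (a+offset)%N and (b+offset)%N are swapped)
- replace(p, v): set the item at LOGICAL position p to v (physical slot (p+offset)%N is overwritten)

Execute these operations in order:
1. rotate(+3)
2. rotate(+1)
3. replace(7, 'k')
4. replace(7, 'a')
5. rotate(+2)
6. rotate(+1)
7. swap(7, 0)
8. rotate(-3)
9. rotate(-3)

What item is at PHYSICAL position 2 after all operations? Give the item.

After op 1 (rotate(+3)): offset=3, physical=[A,B,C,D,E,F,G,H,I], logical=[D,E,F,G,H,I,A,B,C]
After op 2 (rotate(+1)): offset=4, physical=[A,B,C,D,E,F,G,H,I], logical=[E,F,G,H,I,A,B,C,D]
After op 3 (replace(7, 'k')): offset=4, physical=[A,B,k,D,E,F,G,H,I], logical=[E,F,G,H,I,A,B,k,D]
After op 4 (replace(7, 'a')): offset=4, physical=[A,B,a,D,E,F,G,H,I], logical=[E,F,G,H,I,A,B,a,D]
After op 5 (rotate(+2)): offset=6, physical=[A,B,a,D,E,F,G,H,I], logical=[G,H,I,A,B,a,D,E,F]
After op 6 (rotate(+1)): offset=7, physical=[A,B,a,D,E,F,G,H,I], logical=[H,I,A,B,a,D,E,F,G]
After op 7 (swap(7, 0)): offset=7, physical=[A,B,a,D,E,H,G,F,I], logical=[F,I,A,B,a,D,E,H,G]
After op 8 (rotate(-3)): offset=4, physical=[A,B,a,D,E,H,G,F,I], logical=[E,H,G,F,I,A,B,a,D]
After op 9 (rotate(-3)): offset=1, physical=[A,B,a,D,E,H,G,F,I], logical=[B,a,D,E,H,G,F,I,A]

Answer: a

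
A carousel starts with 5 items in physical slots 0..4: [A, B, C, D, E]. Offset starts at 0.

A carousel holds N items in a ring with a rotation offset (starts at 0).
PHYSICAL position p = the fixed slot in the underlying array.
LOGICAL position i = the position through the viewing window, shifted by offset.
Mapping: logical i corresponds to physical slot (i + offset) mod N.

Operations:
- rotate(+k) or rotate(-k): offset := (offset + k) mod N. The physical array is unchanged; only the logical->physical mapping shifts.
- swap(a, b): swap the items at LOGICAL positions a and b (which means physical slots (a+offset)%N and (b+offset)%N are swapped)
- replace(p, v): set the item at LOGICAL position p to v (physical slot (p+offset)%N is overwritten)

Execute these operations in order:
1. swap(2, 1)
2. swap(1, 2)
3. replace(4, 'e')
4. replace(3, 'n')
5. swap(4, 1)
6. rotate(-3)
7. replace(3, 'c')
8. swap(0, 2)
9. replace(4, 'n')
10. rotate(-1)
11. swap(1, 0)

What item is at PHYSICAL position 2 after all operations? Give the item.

After op 1 (swap(2, 1)): offset=0, physical=[A,C,B,D,E], logical=[A,C,B,D,E]
After op 2 (swap(1, 2)): offset=0, physical=[A,B,C,D,E], logical=[A,B,C,D,E]
After op 3 (replace(4, 'e')): offset=0, physical=[A,B,C,D,e], logical=[A,B,C,D,e]
After op 4 (replace(3, 'n')): offset=0, physical=[A,B,C,n,e], logical=[A,B,C,n,e]
After op 5 (swap(4, 1)): offset=0, physical=[A,e,C,n,B], logical=[A,e,C,n,B]
After op 6 (rotate(-3)): offset=2, physical=[A,e,C,n,B], logical=[C,n,B,A,e]
After op 7 (replace(3, 'c')): offset=2, physical=[c,e,C,n,B], logical=[C,n,B,c,e]
After op 8 (swap(0, 2)): offset=2, physical=[c,e,B,n,C], logical=[B,n,C,c,e]
After op 9 (replace(4, 'n')): offset=2, physical=[c,n,B,n,C], logical=[B,n,C,c,n]
After op 10 (rotate(-1)): offset=1, physical=[c,n,B,n,C], logical=[n,B,n,C,c]
After op 11 (swap(1, 0)): offset=1, physical=[c,B,n,n,C], logical=[B,n,n,C,c]

Answer: n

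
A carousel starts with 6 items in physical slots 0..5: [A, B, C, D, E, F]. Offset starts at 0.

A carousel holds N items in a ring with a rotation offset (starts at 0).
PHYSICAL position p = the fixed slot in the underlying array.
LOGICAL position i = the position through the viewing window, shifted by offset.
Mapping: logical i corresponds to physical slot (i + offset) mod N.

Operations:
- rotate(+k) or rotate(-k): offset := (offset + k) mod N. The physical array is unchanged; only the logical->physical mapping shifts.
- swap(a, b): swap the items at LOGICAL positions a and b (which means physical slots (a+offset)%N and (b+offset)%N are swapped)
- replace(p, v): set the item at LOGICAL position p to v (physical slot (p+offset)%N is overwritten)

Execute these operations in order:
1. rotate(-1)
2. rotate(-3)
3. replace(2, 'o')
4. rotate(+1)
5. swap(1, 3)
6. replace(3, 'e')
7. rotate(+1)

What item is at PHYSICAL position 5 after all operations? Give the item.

Answer: F

Derivation:
After op 1 (rotate(-1)): offset=5, physical=[A,B,C,D,E,F], logical=[F,A,B,C,D,E]
After op 2 (rotate(-3)): offset=2, physical=[A,B,C,D,E,F], logical=[C,D,E,F,A,B]
After op 3 (replace(2, 'o')): offset=2, physical=[A,B,C,D,o,F], logical=[C,D,o,F,A,B]
After op 4 (rotate(+1)): offset=3, physical=[A,B,C,D,o,F], logical=[D,o,F,A,B,C]
After op 5 (swap(1, 3)): offset=3, physical=[o,B,C,D,A,F], logical=[D,A,F,o,B,C]
After op 6 (replace(3, 'e')): offset=3, physical=[e,B,C,D,A,F], logical=[D,A,F,e,B,C]
After op 7 (rotate(+1)): offset=4, physical=[e,B,C,D,A,F], logical=[A,F,e,B,C,D]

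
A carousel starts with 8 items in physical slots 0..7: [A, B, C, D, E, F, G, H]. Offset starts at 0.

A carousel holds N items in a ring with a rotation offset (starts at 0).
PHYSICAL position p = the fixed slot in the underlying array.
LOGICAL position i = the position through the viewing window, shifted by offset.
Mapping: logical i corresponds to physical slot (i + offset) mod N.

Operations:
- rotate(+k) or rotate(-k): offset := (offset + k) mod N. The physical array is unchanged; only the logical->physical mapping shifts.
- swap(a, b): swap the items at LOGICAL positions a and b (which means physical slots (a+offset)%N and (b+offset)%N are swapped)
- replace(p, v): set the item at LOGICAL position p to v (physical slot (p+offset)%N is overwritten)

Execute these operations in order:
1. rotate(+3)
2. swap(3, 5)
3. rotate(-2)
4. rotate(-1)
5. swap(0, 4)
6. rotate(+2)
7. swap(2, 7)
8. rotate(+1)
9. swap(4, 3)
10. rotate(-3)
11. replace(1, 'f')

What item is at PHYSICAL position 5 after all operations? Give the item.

After op 1 (rotate(+3)): offset=3, physical=[A,B,C,D,E,F,G,H], logical=[D,E,F,G,H,A,B,C]
After op 2 (swap(3, 5)): offset=3, physical=[G,B,C,D,E,F,A,H], logical=[D,E,F,A,H,G,B,C]
After op 3 (rotate(-2)): offset=1, physical=[G,B,C,D,E,F,A,H], logical=[B,C,D,E,F,A,H,G]
After op 4 (rotate(-1)): offset=0, physical=[G,B,C,D,E,F,A,H], logical=[G,B,C,D,E,F,A,H]
After op 5 (swap(0, 4)): offset=0, physical=[E,B,C,D,G,F,A,H], logical=[E,B,C,D,G,F,A,H]
After op 6 (rotate(+2)): offset=2, physical=[E,B,C,D,G,F,A,H], logical=[C,D,G,F,A,H,E,B]
After op 7 (swap(2, 7)): offset=2, physical=[E,G,C,D,B,F,A,H], logical=[C,D,B,F,A,H,E,G]
After op 8 (rotate(+1)): offset=3, physical=[E,G,C,D,B,F,A,H], logical=[D,B,F,A,H,E,G,C]
After op 9 (swap(4, 3)): offset=3, physical=[E,G,C,D,B,F,H,A], logical=[D,B,F,H,A,E,G,C]
After op 10 (rotate(-3)): offset=0, physical=[E,G,C,D,B,F,H,A], logical=[E,G,C,D,B,F,H,A]
After op 11 (replace(1, 'f')): offset=0, physical=[E,f,C,D,B,F,H,A], logical=[E,f,C,D,B,F,H,A]

Answer: F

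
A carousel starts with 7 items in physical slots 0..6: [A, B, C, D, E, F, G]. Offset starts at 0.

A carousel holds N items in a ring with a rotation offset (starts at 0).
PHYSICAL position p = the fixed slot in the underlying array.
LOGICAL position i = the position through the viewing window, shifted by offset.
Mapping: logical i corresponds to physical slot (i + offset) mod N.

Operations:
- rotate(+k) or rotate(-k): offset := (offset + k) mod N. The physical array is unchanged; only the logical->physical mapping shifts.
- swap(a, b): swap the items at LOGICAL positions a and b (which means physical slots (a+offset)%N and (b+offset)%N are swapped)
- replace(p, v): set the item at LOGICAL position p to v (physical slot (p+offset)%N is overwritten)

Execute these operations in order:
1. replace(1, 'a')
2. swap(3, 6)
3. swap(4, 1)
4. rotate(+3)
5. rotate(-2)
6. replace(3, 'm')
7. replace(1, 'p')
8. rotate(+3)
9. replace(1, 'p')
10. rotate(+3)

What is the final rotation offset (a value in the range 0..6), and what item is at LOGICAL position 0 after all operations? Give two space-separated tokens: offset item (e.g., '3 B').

After op 1 (replace(1, 'a')): offset=0, physical=[A,a,C,D,E,F,G], logical=[A,a,C,D,E,F,G]
After op 2 (swap(3, 6)): offset=0, physical=[A,a,C,G,E,F,D], logical=[A,a,C,G,E,F,D]
After op 3 (swap(4, 1)): offset=0, physical=[A,E,C,G,a,F,D], logical=[A,E,C,G,a,F,D]
After op 4 (rotate(+3)): offset=3, physical=[A,E,C,G,a,F,D], logical=[G,a,F,D,A,E,C]
After op 5 (rotate(-2)): offset=1, physical=[A,E,C,G,a,F,D], logical=[E,C,G,a,F,D,A]
After op 6 (replace(3, 'm')): offset=1, physical=[A,E,C,G,m,F,D], logical=[E,C,G,m,F,D,A]
After op 7 (replace(1, 'p')): offset=1, physical=[A,E,p,G,m,F,D], logical=[E,p,G,m,F,D,A]
After op 8 (rotate(+3)): offset=4, physical=[A,E,p,G,m,F,D], logical=[m,F,D,A,E,p,G]
After op 9 (replace(1, 'p')): offset=4, physical=[A,E,p,G,m,p,D], logical=[m,p,D,A,E,p,G]
After op 10 (rotate(+3)): offset=0, physical=[A,E,p,G,m,p,D], logical=[A,E,p,G,m,p,D]

Answer: 0 A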